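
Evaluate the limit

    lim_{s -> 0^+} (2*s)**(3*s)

1

Base → 0⁺ and exponent → 0⁺: a 0^0 form.
Take logs: 3s·ln(2s). This is 0·(−∞); rewriting as ln(2s)/(1/(3s)) and applying L'Hôpital gives 0.
Hence the limit is e^0 = 1.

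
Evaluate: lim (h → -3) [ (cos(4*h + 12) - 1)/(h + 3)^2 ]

-8

Direct substitution gives 0/0.
Apply L'Hôpital: lim (-4*sin(4*h + 12))/(2*h + 6), still 0/0.
After 2 applications of L'Hôpital's rule the quotient is (-16*cos(4*h + 12))/(2); substituting h = -3 gives -8.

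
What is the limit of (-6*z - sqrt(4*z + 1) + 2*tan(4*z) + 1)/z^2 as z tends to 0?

2

Substitution gives 0/0 (the numerator vanishes to order 2).
Expand each term to order z^2: the coefficient of z^2 in 2·tan(4z) is 0 and in −√(1 + 4z) is 2.
Lower-order terms cancel with the polynomial part, so the numerator is (2)·z^2 + o(z^2), and the limit is (2)/(1) = 2.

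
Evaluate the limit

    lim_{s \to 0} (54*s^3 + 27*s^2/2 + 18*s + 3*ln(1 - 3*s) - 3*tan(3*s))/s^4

-243/4

Substitution gives 0/0; apply L'Hôpital's rule 4 times.
After differentiating numerator and denominator 4 times the quotient is (1944*tan(3*s)/cos(3*s)^2 - 5832*tan(3*s)/cos(3*s)^4 - 1458/(3*s - 1)^4)/(24); at s = 0 this is -243/4.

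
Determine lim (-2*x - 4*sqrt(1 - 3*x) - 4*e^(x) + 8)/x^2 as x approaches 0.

Substitution gives 0/0; apply L'Hôpital's rule 2 times.
After differentiating numerator and denominator 2 times the quotient is (-4*e^(x) + 9/(1 - 3*x)^(3/2))/(2); at x = 0 this is 5/2.

5/2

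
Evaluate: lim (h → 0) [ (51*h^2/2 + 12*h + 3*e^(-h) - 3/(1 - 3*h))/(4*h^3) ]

Substitution gives 0/0; apply L'Hôpital's rule 3 times.
After differentiating numerator and denominator 3 times the quotient is (-3*e^(-h) - 486/(3*h - 1)^4)/(24); at h = 0 this is -163/8.

-163/8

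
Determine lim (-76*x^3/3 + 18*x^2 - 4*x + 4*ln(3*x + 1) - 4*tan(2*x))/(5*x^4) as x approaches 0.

-81/5

Substitution gives 0/0 (the numerator vanishes to order 4).
Expand each term to order x^4: the coefficient of x^4 in 4·ln(1 + 3x) is -81 and in -4·tan(2x) is 0.
Lower-order terms cancel with the polynomial part, so the numerator is (-81)·x^4 + o(x^4), and the limit is (-81)/(5) = -81/5.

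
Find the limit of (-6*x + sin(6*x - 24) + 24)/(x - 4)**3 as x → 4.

-36

Direct substitution gives 0/0.
Apply L'Hôpital: lim (6*cos(6*x - 24) - 6)/(3*(x - 4)^2), still 0/0.
Apply L'Hôpital: lim (-36*sin(6*x - 24))/(6*x - 24), still 0/0.
After 3 applications of L'Hôpital's rule the quotient is (-216*cos(6*x - 24))/(6); substituting x = 4 gives -36.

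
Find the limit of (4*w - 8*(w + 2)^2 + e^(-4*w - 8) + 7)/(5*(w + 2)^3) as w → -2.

Direct substitution gives 0/0.
Apply L'Hôpital: lim (-16*w - 4*e^(-4*w - 8) - 28)/(15*(w + 2)^2), still 0/0.
Apply L'Hôpital: lim (16*e^(-4*w - 8) - 16)/(30*w + 60), still 0/0.
After 3 applications of L'Hôpital's rule the quotient is (-64*e^(-4*w - 8))/(30); substituting w = -2 gives -32/15.

-32/15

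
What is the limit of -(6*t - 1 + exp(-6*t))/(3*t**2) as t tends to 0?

-6

Direct substitution gives 0/0.
Apply L'Hôpital: lim (6 - 6*e^(-6*t))/(-6*t), still 0/0.
After 2 applications of L'Hôpital's rule the quotient is (36*e^(-6*t))/(-6); substituting t = 0 gives -6.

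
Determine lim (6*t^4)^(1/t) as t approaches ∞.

Base → ∞ and exponent → 0: an ∞^0 form.
Take logs: (1/t)·ln(6·t^4) = (ln 6 + 4·ln t)/t → 0.
So the limit is e^0 = 1.

1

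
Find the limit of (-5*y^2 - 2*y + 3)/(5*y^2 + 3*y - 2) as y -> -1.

-8/7

Since y = -1 makes numerator and denominator zero, (y + 1) divides both.
Cancelling it gives (3 - 5*y)/(5*y - 2); now plug in y = -1 to get -8/7.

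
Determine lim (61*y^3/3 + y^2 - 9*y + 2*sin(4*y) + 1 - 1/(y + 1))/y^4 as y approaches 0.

Substitution gives 0/0 (the numerator vanishes to order 4).
Expand each term to order y^4: the coefficient of y^4 in −1/(1 + y) is -1 and in 2·sin(4y) is 0.
Lower-order terms cancel with the polynomial part, so the numerator is (-1)·y^4 + o(y^4), and the limit is (-1)/(1) = -1.

-1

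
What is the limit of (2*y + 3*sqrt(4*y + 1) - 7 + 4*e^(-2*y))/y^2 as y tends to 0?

Substitution gives 0/0; apply L'Hôpital's rule 2 times.
After differentiating numerator and denominator 2 times the quotient is (16*e^(-2*y) - 12/(4*y + 1)^(3/2))/(2); at y = 0 this is 2.

2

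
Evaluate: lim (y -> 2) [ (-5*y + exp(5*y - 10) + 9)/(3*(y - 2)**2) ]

25/6

Direct substitution gives 0/0.
Apply L'Hôpital: lim (5*e^(5*y - 10) - 5)/(6*y - 12), still 0/0.
After 2 applications of L'Hôpital's rule the quotient is (25*e^(5*y - 10))/(6); substituting y = 2 gives 25/6.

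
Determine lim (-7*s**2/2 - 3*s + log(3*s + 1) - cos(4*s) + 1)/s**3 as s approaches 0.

Substitution gives 0/0; apply L'Hôpital's rule 3 times.
After differentiating numerator and denominator 3 times the quotient is (-64*sin(4*s) + 54/(3*s + 1)^3)/(6); at s = 0 this is 9.

9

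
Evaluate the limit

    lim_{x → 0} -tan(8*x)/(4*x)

-2

Substitution gives 0/0.
Since tan(u)/u → 1 as u → 0, tan(8x)/(8x) → 1 and the limit is 8/(-4) = -2.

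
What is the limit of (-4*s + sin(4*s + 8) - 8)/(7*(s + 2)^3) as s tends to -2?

-32/21

Direct substitution gives 0/0.
Apply L'Hôpital: lim (4*cos(4*s + 8) - 4)/(21*(s + 2)^2), still 0/0.
Apply L'Hôpital: lim (-16*sin(4*s + 8))/(42*s + 84), still 0/0.
After 3 applications of L'Hôpital's rule the quotient is (-64*cos(4*s + 8))/(42); substituting s = -2 gives -32/21.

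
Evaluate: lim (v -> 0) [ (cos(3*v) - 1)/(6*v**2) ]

Direct substitution gives 0/0.
Apply L'Hôpital: lim (-3*sin(3*v))/(12*v), still 0/0.
After 2 applications of L'Hôpital's rule the quotient is (-9*cos(3*v))/(12); substituting v = 0 gives -3/4.

-3/4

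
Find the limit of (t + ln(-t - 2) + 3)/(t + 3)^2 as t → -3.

Direct substitution gives 0/0.
Apply L'Hôpital: lim (1 - 1/(-t - 2))/(2*t + 6), still 0/0.
After 2 applications of L'Hôpital's rule the quotient is (-1/(-t - 2)^2)/(2); substituting t = -3 gives -1/2.

-1/2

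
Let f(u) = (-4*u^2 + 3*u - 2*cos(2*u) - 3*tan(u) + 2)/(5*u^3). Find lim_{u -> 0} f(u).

-1/5

Substitution gives 0/0; apply L'Hôpital's rule 3 times.
After differentiating numerator and denominator 3 times the quotient is (-16*sin(2*u) - 18*tan(u)^4 - 24*tan(u)^2 - 6)/(30); at u = 0 this is -1/5.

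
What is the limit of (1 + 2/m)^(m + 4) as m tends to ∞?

Write it as [(1 + 2/m)^m]^(1) · (1 + 2/m)^(4). The bracketed term tends to e^(2) and the second factor to 1, so the limit is e^(2).

e^(2)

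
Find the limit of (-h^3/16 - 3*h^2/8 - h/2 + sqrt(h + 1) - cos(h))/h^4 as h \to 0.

-31/384

Substitution gives 0/0 (the numerator vanishes to order 4).
Expand each term to order h^4: the coefficient of h^4 in −cos(h) is -1/24 and in √(1 + h) is -5/128.
Lower-order terms cancel with the polynomial part, so the numerator is (-31/384)·h^4 + o(h^4), and the limit is (-31/384)/(1) = -31/384.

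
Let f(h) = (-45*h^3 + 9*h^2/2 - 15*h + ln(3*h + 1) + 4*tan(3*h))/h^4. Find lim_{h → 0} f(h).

-81/4

Substitution gives 0/0 (the numerator vanishes to order 4).
Expand each term to order h^4: the coefficient of h^4 in ln(1 + 3h) is -81/4 and in 4·tan(3h) is 0.
Lower-order terms cancel with the polynomial part, so the numerator is (-81/4)·h^4 + o(h^4), and the limit is (-81/4)/(1) = -81/4.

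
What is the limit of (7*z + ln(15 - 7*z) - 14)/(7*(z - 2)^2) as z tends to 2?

Direct substitution gives 0/0.
Apply L'Hôpital: lim (7 - 7/(15 - 7*z))/(14*z - 28), still 0/0.
After 2 applications of L'Hôpital's rule the quotient is (-49/(15 - 7*z)^2)/(14); substituting z = 2 gives -7/2.

-7/2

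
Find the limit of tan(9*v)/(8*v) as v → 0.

Substitution gives 0/0.
Since tan(u)/u → 1 as u → 0, tan(9v)/(9v) → 1 and the limit is 9/8.

9/8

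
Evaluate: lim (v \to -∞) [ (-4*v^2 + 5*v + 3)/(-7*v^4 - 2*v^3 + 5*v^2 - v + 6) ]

0

The denominator has degree 4 and the numerator degree 2. Dividing numerator and denominator by v^4 sends every term to 0 except the leading denominator term, so the limit is 0.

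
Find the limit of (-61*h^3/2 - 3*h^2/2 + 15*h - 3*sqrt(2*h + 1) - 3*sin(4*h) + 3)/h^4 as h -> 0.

15/8

Substitution gives 0/0 (the numerator vanishes to order 4).
Expand each term to order h^4: the coefficient of h^4 in -3·√(1 + 2h) is 15/8 and in -3·sin(4h) is 0.
Lower-order terms cancel with the polynomial part, so the numerator is (15/8)·h^4 + o(h^4), and the limit is (15/8)/(1) = 15/8.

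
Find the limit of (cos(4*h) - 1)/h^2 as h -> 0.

Direct substitution gives 0/0.
Apply L'Hôpital: lim (-4*sin(4*h))/(2*h), still 0/0.
After 2 applications of L'Hôpital's rule the quotient is (-16*cos(4*h))/(2); substituting h = 0 gives -8.

-8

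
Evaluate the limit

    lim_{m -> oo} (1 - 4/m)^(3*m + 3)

The base → 1 and the exponent → ∞: a 1^∞ form.
Take logarithms: (3m + 3)·ln(1 - 4/m). Since ln(1+u) ~ u for small u, this behaves like (3m)·(-4/m) → -12.
So the limit is e^(-12).

e^(-12)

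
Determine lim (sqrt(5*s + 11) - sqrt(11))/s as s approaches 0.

5*√(11)/22

A 0/0 form; rationalise with √(11 + 5s) + √11. This collapses the numerator to 5s, leaving 5/(√(11 + 5s) + √11) → 5/(2√11) = 5*√(11)/22.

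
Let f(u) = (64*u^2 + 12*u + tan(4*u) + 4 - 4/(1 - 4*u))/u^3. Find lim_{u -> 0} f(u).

Substitution gives 0/0; apply L'Hôpital's rule 3 times.
After differentiating numerator and denominator 3 times the quotient is (384*tan(4*u)^2/cos(4*u)^2 + 128/cos(4*u)^2 - 1536/(4*u - 1)^4)/(6); at u = 0 this is -704/3.

-704/3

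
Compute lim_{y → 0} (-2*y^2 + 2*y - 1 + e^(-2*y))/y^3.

Direct substitution gives 0/0.
Apply L'Hôpital: lim (-4*y + 2 - 2*e^(-2*y))/(3*y^2), still 0/0.
Apply L'Hôpital: lim (-4 + 4*e^(-2*y))/(6*y), still 0/0.
After 3 applications of L'Hôpital's rule the quotient is (-8*e^(-2*y))/(6); substituting y = 0 gives -4/3.

-4/3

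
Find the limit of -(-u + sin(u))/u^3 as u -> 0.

Direct substitution gives 0/0.
Apply L'Hôpital: lim (cos(u) - 1)/(-3*u^2), still 0/0.
Apply L'Hôpital: lim (-sin(u))/(-6*u), still 0/0.
After 3 applications of L'Hôpital's rule the quotient is (-cos(u))/(-6); substituting u = 0 gives 1/6.

1/6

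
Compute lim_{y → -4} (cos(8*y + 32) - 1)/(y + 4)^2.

Direct substitution gives 0/0.
Apply L'Hôpital: lim (-8*sin(8*y + 32))/(2*y + 8), still 0/0.
After 2 applications of L'Hôpital's rule the quotient is (-64*cos(8*y + 32))/(2); substituting y = -4 gives -32.

-32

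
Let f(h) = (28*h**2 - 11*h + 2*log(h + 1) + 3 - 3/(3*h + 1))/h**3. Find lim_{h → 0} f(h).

Substitution gives 0/0; apply L'Hôpital's rule 3 times.
After differentiating numerator and denominator 3 times the quotient is (486/(3*h + 1)^4 + 4/(h + 1)^3)/(6); at h = 0 this is 245/3.

245/3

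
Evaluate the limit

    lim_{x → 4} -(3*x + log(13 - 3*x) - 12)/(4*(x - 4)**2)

Direct substitution gives 0/0.
Apply L'Hôpital: lim (3 - 3/(13 - 3*x))/(32 - 8*x), still 0/0.
After 2 applications of L'Hôpital's rule the quotient is (-9/(13 - 3*x)^2)/(-8); substituting x = 4 gives 9/8.

9/8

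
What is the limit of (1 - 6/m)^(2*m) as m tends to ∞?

e^(-12)

Write it as [(1 - 6/m)^m]^(2) · (1 - 6/m)^(0). The bracketed term tends to e^(-6) and the second factor to 1, so the limit is e^(-12).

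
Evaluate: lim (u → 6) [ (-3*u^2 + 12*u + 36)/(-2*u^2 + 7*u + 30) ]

24/17

Direct substitution gives 0/0, so factor. Both numerator and denominator have (u - 6) as a factor.
After cancelling, the expression reduces to (-3*u - 6)/(-2*u - 5).
Substituting u = 6 gives 24/17.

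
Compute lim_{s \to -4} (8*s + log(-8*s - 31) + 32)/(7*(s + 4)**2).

Direct substitution gives 0/0.
Apply L'Hôpital: lim (8 - 8/(-8*s - 31))/(14*s + 56), still 0/0.
After 2 applications of L'Hôpital's rule the quotient is (-64/(-8*s - 31)^2)/(14); substituting s = -4 gives -32/7.

-32/7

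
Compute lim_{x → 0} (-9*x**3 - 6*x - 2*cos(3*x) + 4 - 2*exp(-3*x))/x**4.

-27/2

Substitution gives 0/0 (the numerator vanishes to order 4).
Expand each term to order x^4: the coefficient of x^4 in -2·e^(-3x) is -27/4 and in -2·cos(3x) is -27/4.
Lower-order terms cancel with the polynomial part, so the numerator is (-27/2)·x^4 + o(x^4), and the limit is (-27/2)/(1) = -27/2.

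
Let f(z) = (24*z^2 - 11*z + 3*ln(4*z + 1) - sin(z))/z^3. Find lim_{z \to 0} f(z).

385/6

Substitution gives 0/0 (the numerator vanishes to order 3).
Expand each term to order z^3: the coefficient of z^3 in −sin(z) is 1/6 and in 3·ln(1 + 4z) is 64.
Lower-order terms cancel with the polynomial part, so the numerator is (385/6)·z^3 + o(z^3), and the limit is (385/6)/(1) = 385/6.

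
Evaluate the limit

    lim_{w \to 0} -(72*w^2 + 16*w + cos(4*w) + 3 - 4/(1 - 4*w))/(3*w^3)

Substitution gives 0/0; apply L'Hôpital's rule 3 times.
After differentiating numerator and denominator 3 times the quotient is (64*sin(4*w) - 1536/(4*w - 1)^4)/(-18); at w = 0 this is 256/3.

256/3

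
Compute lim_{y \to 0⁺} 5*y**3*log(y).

0

This is a 0·(−∞) form. Rewrite as 5·ln(y) / y^(−3) and apply L'Hôpital:
the derivative quotient is 5·(1/y) / (−3·y^(−4)) = (-5/3)·y^3 → 0.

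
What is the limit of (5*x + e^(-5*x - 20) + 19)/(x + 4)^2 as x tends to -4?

Direct substitution gives 0/0.
Apply L'Hôpital: lim (5 - 5*e^(-5*x - 20))/(2*x + 8), still 0/0.
After 2 applications of L'Hôpital's rule the quotient is (25*e^(-5*x - 20))/(2); substituting x = -4 gives 25/2.

25/2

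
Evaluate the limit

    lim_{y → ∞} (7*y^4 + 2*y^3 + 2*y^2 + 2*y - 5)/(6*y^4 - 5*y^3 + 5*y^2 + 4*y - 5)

Numerator and denominator both have degree 4.
Dividing every term by y^4, all lower-order terms vanish and the limit is the ratio of leading coefficients, 7/(6) = 7/6.

7/6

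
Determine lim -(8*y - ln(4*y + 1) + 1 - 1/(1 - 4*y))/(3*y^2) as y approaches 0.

Substitution gives 0/0; apply L'Hôpital's rule 2 times.
After differentiating numerator and denominator 2 times the quotient is (16/(4*y + 1)^2 + 32/(4*y - 1)^3)/(-6); at y = 0 this is 8/3.

8/3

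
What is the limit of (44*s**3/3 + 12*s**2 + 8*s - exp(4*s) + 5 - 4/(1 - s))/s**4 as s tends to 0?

-44/3

Substitution gives 0/0; apply L'Hôpital's rule 4 times.
After differentiating numerator and denominator 4 times the quotient is (-256*e^(4*s) + 96/(s - 1)^5)/(24); at s = 0 this is -44/3.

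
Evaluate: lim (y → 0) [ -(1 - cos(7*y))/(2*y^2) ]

Substitution gives 0/0.
Use (1 − cos u)/u² → 1/2 with u = 7y: the limit is 7²/(2·(-2)) = -49/4.

-49/4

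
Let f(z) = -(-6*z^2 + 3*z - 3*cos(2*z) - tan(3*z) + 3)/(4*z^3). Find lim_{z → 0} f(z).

Substitution gives 0/0 (the numerator vanishes to order 3).
Expand each term to order z^3: the coefficient of z^3 in −tan(3z) is -9 and in -3·cos(2z) is 0.
Lower-order terms cancel with the polynomial part, so the numerator is (-9)·z^3 + o(z^3), and the limit is (-9)/(-4) = 9/4.

9/4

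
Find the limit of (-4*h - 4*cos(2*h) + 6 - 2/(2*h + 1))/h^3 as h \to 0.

Substitution gives 0/0; apply L'Hôpital's rule 3 times.
After differentiating numerator and denominator 3 times the quotient is (-32*sin(2*h) + 96/(2*h + 1)^4)/(6); at h = 0 this is 16.

16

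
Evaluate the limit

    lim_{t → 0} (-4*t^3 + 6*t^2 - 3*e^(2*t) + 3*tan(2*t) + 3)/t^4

-2

Substitution gives 0/0 (the numerator vanishes to order 4).
Expand each term to order t^4: the coefficient of t^4 in -3·e^(2t) is -2 and in 3·tan(2t) is 0.
Lower-order terms cancel with the polynomial part, so the numerator is (-2)·t^4 + o(t^4), and the limit is (-2)/(1) = -2.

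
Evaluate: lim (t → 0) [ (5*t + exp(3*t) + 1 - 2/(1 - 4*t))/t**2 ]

Substitution gives 0/0; apply L'Hôpital's rule 2 times.
After differentiating numerator and denominator 2 times the quotient is (9*e^(3*t) + 64/(4*t - 1)^3)/(2); at t = 0 this is -55/2.

-55/2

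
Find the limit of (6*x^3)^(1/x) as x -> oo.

Base → ∞ and exponent → 0: an ∞^0 form.
Take logs: (1/x)·ln(6·x^3) = (ln 6 + 3·ln x)/x → 0.
So the limit is e^0 = 1.

1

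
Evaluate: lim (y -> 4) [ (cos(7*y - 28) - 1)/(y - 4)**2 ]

-49/2

Direct substitution gives 0/0.
Apply L'Hôpital: lim (-7*sin(7*y - 28))/(2*y - 8), still 0/0.
After 2 applications of L'Hôpital's rule the quotient is (-49*cos(7*y - 28))/(2); substituting y = 4 gives -49/2.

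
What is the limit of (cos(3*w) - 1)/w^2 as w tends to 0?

-9/2

Direct substitution gives 0/0.
Apply L'Hôpital: lim (-3*sin(3*w))/(2*w), still 0/0.
After 2 applications of L'Hôpital's rule the quotient is (-9*cos(3*w))/(2); substituting w = 0 gives -9/2.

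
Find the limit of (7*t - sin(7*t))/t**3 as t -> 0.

Direct substitution gives 0/0.
Apply L'Hôpital: lim (7 - 7*cos(7*t))/(3*t^2), still 0/0.
Apply L'Hôpital: lim (49*sin(7*t))/(6*t), still 0/0.
After 3 applications of L'Hôpital's rule the quotient is (343*cos(7*t))/(6); substituting t = 0 gives 343/6.

343/6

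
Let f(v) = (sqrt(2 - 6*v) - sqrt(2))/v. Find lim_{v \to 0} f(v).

-3*√(2)/2

Substitution gives 0/0. Multiply numerator and denominator by the conjugate √(2 - 6v) + √2.
The numerator becomes (2 - 6v) − 2 = -6v, so the expression simplifies to -6/(√(2 - 6v) + √2).
Letting v → 0 gives -6/(2√2) = -3*√(2)/2.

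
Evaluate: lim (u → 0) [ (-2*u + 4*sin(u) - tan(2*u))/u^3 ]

Substitution gives 0/0 (the numerator vanishes to order 3).
Expand each term to order u^3: the coefficient of u^3 in 4·sin(u) is -2/3 and in −tan(2u) is -8/3.
Lower-order terms cancel with the polynomial part, so the numerator is (-10/3)·u^3 + o(u^3), and the limit is (-10/3)/(1) = -10/3.

-10/3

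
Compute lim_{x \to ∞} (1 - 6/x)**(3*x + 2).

Let L be the limit and take ln: ln L = lim (3x + 2)·ln(1 - 6/x) = lim (3x + 2)·(-6/x + O(1/x²)) = -18.
Hence L = e^(-18).

e^(-18)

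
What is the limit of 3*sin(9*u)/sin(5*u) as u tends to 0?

27/5

Substitution gives 0/0.
Divide numerator and denominator by u: sin(9u)/u → 9 and sin(5u)/u → 5, so the limit is 3·9/5 = 27/5.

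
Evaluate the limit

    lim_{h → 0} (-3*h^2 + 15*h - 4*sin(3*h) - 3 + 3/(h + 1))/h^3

Substitution gives 0/0; apply L'Hôpital's rule 3 times.
After differentiating numerator and denominator 3 times the quotient is (108*cos(3*h) - 18/(h + 1)^4)/(6); at h = 0 this is 15.

15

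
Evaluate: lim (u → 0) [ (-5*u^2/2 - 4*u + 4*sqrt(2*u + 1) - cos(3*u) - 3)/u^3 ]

Substitution gives 0/0 (the numerator vanishes to order 3).
Expand each term to order u^3: the coefficient of u^3 in 4·√(1 + 2u) is 2 and in −cos(3u) is 0.
Lower-order terms cancel with the polynomial part, so the numerator is (2)·u^3 + o(u^3), and the limit is (2)/(1) = 2.

2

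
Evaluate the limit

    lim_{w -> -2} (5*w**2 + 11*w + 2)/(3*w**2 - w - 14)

9/13

Direct substitution gives 0/0, so factor. Both numerator and denominator have (w + 2) as a factor.
After cancelling, the expression reduces to (5*w + 1)/(3*w - 7).
Substituting w = -2 gives 9/13.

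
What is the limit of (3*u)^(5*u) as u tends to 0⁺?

1

Base → 0⁺ and exponent → 0⁺: a 0^0 form.
Take logs: 5u·ln(3u). This is 0·(−∞); rewriting as ln(3u)/(1/(5u)) and applying L'Hôpital gives 0.
Hence the limit is e^0 = 1.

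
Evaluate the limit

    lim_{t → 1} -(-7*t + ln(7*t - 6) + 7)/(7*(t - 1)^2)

7/2

Direct substitution gives 0/0.
Apply L'Hôpital: lim (-7 + 7/(7*t - 6))/(14 - 14*t), still 0/0.
After 2 applications of L'Hôpital's rule the quotient is (-49/(7*t - 6)^2)/(-14); substituting t = 1 gives 7/2.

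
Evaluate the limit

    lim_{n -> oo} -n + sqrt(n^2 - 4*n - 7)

-2

This has the form ∞ − ∞. Multiply and divide by the conjugate √(n^2 - 4*n - 7) + n.
That gives (-4n - 7) / (√(n^2 - 4*n - 7) + n).
Divide numerator and denominator by n: the limit is -4/(2·1) = -2.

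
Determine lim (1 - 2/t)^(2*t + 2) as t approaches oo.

Write it as [(1 - 2/t)^t]^(2) · (1 - 2/t)^(2). The bracketed term tends to e^(-2) and the second factor to 1, so the limit is e^(-4).

e^(-4)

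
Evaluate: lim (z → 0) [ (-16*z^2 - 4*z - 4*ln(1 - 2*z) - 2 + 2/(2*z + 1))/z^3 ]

-16/3

Substitution gives 0/0 (the numerator vanishes to order 3).
Expand each term to order z^3: the coefficient of z^3 in -4·ln(1 - 2z) is 32/3 and in 2·1/(1 + 2z) is -16.
Lower-order terms cancel with the polynomial part, so the numerator is (-16/3)·z^3 + o(z^3), and the limit is (-16/3)/(1) = -16/3.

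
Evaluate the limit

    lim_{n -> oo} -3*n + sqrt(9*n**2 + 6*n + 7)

1

This has the form ∞ − ∞. Multiply and divide by the conjugate √(9*n^2 + 6*n + 7) + 3n.
That gives (6n + 7) / (√(9*n^2 + 6*n + 7) + 3n).
Divide numerator and denominator by n: the limit is 6/(2·3) = 1.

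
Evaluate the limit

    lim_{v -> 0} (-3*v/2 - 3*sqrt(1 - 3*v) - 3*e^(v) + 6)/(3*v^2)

Substitution gives 0/0 (the numerator vanishes to order 2).
Expand each term to order v^2: the coefficient of v^2 in -3·e^(v) is -3/2 and in -3·√(1 - 3v) is 27/8.
Lower-order terms cancel with the polynomial part, so the numerator is (15/8)·v^2 + o(v^2), and the limit is (15/8)/(3) = 5/8.

5/8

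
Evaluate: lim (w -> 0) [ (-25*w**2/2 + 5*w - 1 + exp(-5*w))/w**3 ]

-125/6

Direct substitution gives 0/0.
Apply L'Hôpital: lim (-25*w + 5 - 5*e^(-5*w))/(3*w^2), still 0/0.
Apply L'Hôpital: lim (-25 + 25*e^(-5*w))/(6*w), still 0/0.
After 3 applications of L'Hôpital's rule the quotient is (-125*e^(-5*w))/(6); substituting w = 0 gives -125/6.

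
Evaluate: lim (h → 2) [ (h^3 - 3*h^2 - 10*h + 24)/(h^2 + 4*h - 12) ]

At h = 2 both the top and bottom vanish — a removable singularity. Factoring out (h - 2) from each leaves (h^2 - h - 12)/(h + 6), which at h = 2 equals -5/4.

-5/4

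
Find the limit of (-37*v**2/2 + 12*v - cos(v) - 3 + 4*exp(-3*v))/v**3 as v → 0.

-18

Substitution gives 0/0; apply L'Hôpital's rule 3 times.
After differentiating numerator and denominator 3 times the quotient is (-sin(v) - 108*e^(-3*v))/(6); at v = 0 this is -18.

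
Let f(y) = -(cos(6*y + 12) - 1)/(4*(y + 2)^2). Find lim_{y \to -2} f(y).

Direct substitution gives 0/0.
Apply L'Hôpital: lim (-6*sin(6*y + 12))/(-8*y - 16), still 0/0.
After 2 applications of L'Hôpital's rule the quotient is (-36*cos(6*y + 12))/(-8); substituting y = -2 gives 9/2.

9/2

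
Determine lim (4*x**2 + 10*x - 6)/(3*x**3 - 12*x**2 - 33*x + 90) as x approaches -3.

Since x = -3 makes numerator and denominator zero, (x + 3) divides both.
Cancelling it gives (4*x - 2)/(3*x^2 - 21*x + 30); now plug in x = -3 to get -7/60.

-7/60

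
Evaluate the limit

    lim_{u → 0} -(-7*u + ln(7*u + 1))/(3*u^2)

Direct substitution gives 0/0.
Apply L'Hôpital: lim (-7 + 7/(7*u + 1))/(-6*u), still 0/0.
After 2 applications of L'Hôpital's rule the quotient is (-49/(7*u + 1)^2)/(-6); substituting u = 0 gives 49/6.

49/6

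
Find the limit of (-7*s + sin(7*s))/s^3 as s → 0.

Direct substitution gives 0/0.
Apply L'Hôpital: lim (7*cos(7*s) - 7)/(3*s^2), still 0/0.
Apply L'Hôpital: lim (-49*sin(7*s))/(6*s), still 0/0.
After 3 applications of L'Hôpital's rule the quotient is (-343*cos(7*s))/(6); substituting s = 0 gives -343/6.

-343/6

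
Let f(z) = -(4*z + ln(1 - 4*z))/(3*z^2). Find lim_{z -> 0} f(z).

8/3

Direct substitution gives 0/0.
Apply L'Hôpital: lim (4 - 4/(1 - 4*z))/(-6*z), still 0/0.
After 2 applications of L'Hôpital's rule the quotient is (-16/(1 - 4*z)^2)/(-6); substituting z = 0 gives 8/3.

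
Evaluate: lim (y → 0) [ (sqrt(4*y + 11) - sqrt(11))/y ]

2*√(11)/11

A 0/0 form; rationalise with √(11 + 4y) + √11. This collapses the numerator to 4y, leaving 4/(√(11 + 4y) + √11) → 4/(2√11) = 2*√(11)/11.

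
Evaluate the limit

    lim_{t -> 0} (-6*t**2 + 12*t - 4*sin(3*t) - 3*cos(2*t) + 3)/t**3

18

Substitution gives 0/0; apply L'Hôpital's rule 3 times.
After differentiating numerator and denominator 3 times the quotient is (-24*sin(2*t) + 108*cos(3*t))/(6); at t = 0 this is 18.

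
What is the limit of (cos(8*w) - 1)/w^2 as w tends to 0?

Direct substitution gives 0/0.
Apply L'Hôpital: lim (-8*sin(8*w))/(2*w), still 0/0.
After 2 applications of L'Hôpital's rule the quotient is (-64*cos(8*w))/(2); substituting w = 0 gives -32.

-32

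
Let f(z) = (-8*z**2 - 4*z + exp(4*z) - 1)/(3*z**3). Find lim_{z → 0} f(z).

Direct substitution gives 0/0.
Apply L'Hôpital: lim (-16*z + 4*e^(4*z) - 4)/(9*z^2), still 0/0.
Apply L'Hôpital: lim (16*e^(4*z) - 16)/(18*z), still 0/0.
After 3 applications of L'Hôpital's rule the quotient is (64*e^(4*z))/(18); substituting z = 0 gives 32/9.

32/9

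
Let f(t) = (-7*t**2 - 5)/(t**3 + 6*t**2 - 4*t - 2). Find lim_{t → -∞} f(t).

The denominator has degree 3 and the numerator degree 2. Dividing numerator and denominator by t^3 sends every term to 0 except the leading denominator term, so the limit is 0.

0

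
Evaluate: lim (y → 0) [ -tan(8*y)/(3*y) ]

Substitution gives 0/0.
Since tan(u)/u → 1 as u → 0, tan(8y)/(8y) → 1 and the limit is 8/(-3) = -8/3.

-8/3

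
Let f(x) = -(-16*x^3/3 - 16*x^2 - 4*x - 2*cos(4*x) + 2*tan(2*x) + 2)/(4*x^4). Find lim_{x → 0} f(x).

Substitution gives 0/0 (the numerator vanishes to order 4).
Expand each term to order x^4: the coefficient of x^4 in -2·cos(4x) is -64/3 and in 2·tan(2x) is 0.
Lower-order terms cancel with the polynomial part, so the numerator is (-64/3)·x^4 + o(x^4), and the limit is (-64/3)/(-4) = 16/3.

16/3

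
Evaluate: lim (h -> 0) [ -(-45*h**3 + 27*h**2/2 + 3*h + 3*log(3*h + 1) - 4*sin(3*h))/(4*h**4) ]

243/16

Substitution gives 0/0; apply L'Hôpital's rule 4 times.
After differentiating numerator and denominator 4 times the quotient is (-324*sin(3*h) - 1458/(3*h + 1)^4)/(-96); at h = 0 this is 243/16.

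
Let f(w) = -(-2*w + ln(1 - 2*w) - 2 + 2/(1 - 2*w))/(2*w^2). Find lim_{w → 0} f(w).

-3

Substitution gives 0/0 (the numerator vanishes to order 2).
Expand each term to order w^2: the coefficient of w^2 in ln(1 - 2w) is -2 and in 2·1/(1 - 2w) is 8.
Lower-order terms cancel with the polynomial part, so the numerator is (6)·w^2 + o(w^2), and the limit is (6)/(-2) = -3.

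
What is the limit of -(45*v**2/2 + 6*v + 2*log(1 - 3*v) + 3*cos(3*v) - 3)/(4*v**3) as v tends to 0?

Substitution gives 0/0 (the numerator vanishes to order 3).
Expand each term to order v^3: the coefficient of v^3 in 2·ln(1 - 3v) is -18 and in 3·cos(3v) is 0.
Lower-order terms cancel with the polynomial part, so the numerator is (-18)·v^3 + o(v^3), and the limit is (-18)/(-4) = 9/2.

9/2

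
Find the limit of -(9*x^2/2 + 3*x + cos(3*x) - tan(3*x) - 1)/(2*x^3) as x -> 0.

9/2

Substitution gives 0/0 (the numerator vanishes to order 3).
Expand each term to order x^3: the coefficient of x^3 in −tan(3x) is -9 and in cos(3x) is 0.
Lower-order terms cancel with the polynomial part, so the numerator is (-9)·x^3 + o(x^3), and the limit is (-9)/(-2) = 9/2.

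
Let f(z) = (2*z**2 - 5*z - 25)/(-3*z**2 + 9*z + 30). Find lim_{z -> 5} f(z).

-5/7

At z = 5 both the top and bottom vanish — a removable singularity. Factoring out (z - 5) from each leaves (2*z + 5)/(-3*z - 6), which at z = 5 equals -5/7.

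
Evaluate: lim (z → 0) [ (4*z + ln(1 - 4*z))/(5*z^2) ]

-8/5

Direct substitution gives 0/0.
Apply L'Hôpital: lim (4 - 4/(1 - 4*z))/(10*z), still 0/0.
After 2 applications of L'Hôpital's rule the quotient is (-16/(1 - 4*z)^2)/(10); substituting z = 0 gives -8/5.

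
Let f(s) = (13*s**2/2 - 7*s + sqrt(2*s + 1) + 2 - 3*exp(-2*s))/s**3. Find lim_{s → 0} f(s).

9/2

Substitution gives 0/0; apply L'Hôpital's rule 3 times.
After differentiating numerator and denominator 3 times the quotient is (24*e^(-2*s) + 3/(2*s + 1)^(5/2))/(6); at s = 0 this is 9/2.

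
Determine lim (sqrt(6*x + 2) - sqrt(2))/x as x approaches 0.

3*√(2)/2

A 0/0 form; rationalise with √(2 + 6x) + √2. This collapses the numerator to 6x, leaving 6/(√(2 + 6x) + √2) → 6/(2√2) = 3*√(2)/2.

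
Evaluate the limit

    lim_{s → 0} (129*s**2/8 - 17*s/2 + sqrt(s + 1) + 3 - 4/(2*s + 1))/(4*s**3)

513/64

Substitution gives 0/0; apply L'Hôpital's rule 3 times.
After differentiating numerator and denominator 3 times the quotient is (192/(2*s + 1)^4 + 3/(8*(s + 1)^(5/2)))/(24); at s = 0 this is 513/64.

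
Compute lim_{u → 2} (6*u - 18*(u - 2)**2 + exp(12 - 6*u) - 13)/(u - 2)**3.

Direct substitution gives 0/0.
Apply L'Hôpital: lim (-36*u - 6*e^(12 - 6*u) + 78)/(3*(u - 2)^2), still 0/0.
Apply L'Hôpital: lim (36*e^(12 - 6*u) - 36)/(6*u - 12), still 0/0.
After 3 applications of L'Hôpital's rule the quotient is (-216*e^(12 - 6*u))/(6); substituting u = 2 gives -36.

-36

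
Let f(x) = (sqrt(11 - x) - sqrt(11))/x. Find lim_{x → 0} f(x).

-√(11)/22

Substitution gives 0/0. Multiply numerator and denominator by the conjugate √(11 - x) + √11.
The numerator becomes (11 - x) − 11 = -x, so the expression simplifies to -1/(√(11 - x) + √11).
Letting x → 0 gives -1/(2√11) = -√(11)/22.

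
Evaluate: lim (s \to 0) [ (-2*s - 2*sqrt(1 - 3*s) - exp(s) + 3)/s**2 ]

7/4

Substitution gives 0/0 (the numerator vanishes to order 2).
Expand each term to order s^2: the coefficient of s^2 in -2·√(1 - 3s) is 9/4 and in −e^(s) is -1/2.
Lower-order terms cancel with the polynomial part, so the numerator is (7/4)·s^2 + o(s^2), and the limit is (7/4)/(1) = 7/4.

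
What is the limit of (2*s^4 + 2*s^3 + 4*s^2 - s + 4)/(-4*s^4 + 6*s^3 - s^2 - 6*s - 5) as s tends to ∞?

Numerator and denominator both have degree 4.
Dividing every term by s^4, all lower-order terms vanish and the limit is the ratio of leading coefficients, 2/(-4) = -1/2.

-1/2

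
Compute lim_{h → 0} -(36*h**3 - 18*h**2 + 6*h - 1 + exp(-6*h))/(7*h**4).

-54/7

Direct substitution gives 0/0.
Apply L'Hôpital: lim (108*h^2 - 36*h + 6 - 6*e^(-6*h))/(-28*h^3), still 0/0.
Apply L'Hôpital: lim (216*h - 36 + 36*e^(-6*h))/(-84*h^2), still 0/0.
Apply L'Hôpital: lim (216 - 216*e^(-6*h))/(-168*h), still 0/0.
After 4 applications of L'Hôpital's rule the quotient is (1296*e^(-6*h))/(-168); substituting h = 0 gives -54/7.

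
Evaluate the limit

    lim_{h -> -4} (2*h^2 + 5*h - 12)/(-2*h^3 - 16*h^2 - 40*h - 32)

11/8

At h = -4 both the top and bottom vanish — a removable singularity. Factoring out (h + 4) from each leaves (2*h - 3)/(-2*h^2 - 8*h - 8), which at h = -4 equals 11/8.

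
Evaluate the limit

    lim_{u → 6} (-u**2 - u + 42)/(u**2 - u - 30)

At u = 6 both the top and bottom vanish — a removable singularity. Factoring out (u - 6) from each leaves (-u - 7)/(u + 5), which at u = 6 equals -13/11.

-13/11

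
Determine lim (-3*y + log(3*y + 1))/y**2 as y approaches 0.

-9/2

Direct substitution gives 0/0.
Apply L'Hôpital: lim (-3 + 3/(3*y + 1))/(2*y), still 0/0.
After 2 applications of L'Hôpital's rule the quotient is (-9/(3*y + 1)^2)/(2); substituting y = 0 gives -9/2.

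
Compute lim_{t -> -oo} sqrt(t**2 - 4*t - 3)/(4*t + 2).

-1/4

For large |t|, √(t^2 - 4*t - 3) ≈ √1·|t| and the denominator ≈ 4t.
Since t → −∞, |t| = −t, giving −√1/(4) = -1/4.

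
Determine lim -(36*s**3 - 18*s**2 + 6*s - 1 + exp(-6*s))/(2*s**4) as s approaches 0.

-27

Direct substitution gives 0/0.
Apply L'Hôpital: lim (108*s^2 - 36*s + 6 - 6*e^(-6*s))/(-8*s^3), still 0/0.
Apply L'Hôpital: lim (216*s - 36 + 36*e^(-6*s))/(-24*s^2), still 0/0.
Apply L'Hôpital: lim (216 - 216*e^(-6*s))/(-48*s), still 0/0.
After 4 applications of L'Hôpital's rule the quotient is (1296*e^(-6*s))/(-48); substituting s = 0 gives -27.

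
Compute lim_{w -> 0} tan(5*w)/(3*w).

5/3

Substitution gives 0/0.
Since tan(u)/u → 1 as u → 0, tan(5w)/(5w) → 1 and the limit is 5/3.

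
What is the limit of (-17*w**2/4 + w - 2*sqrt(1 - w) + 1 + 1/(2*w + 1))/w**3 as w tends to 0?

-63/8

Substitution gives 0/0 (the numerator vanishes to order 3).
Expand each term to order w^3: the coefficient of w^3 in 1/(1 + 2w) is -8 and in -2·√(1 - w) is 1/8.
Lower-order terms cancel with the polynomial part, so the numerator is (-63/8)·w^3 + o(w^3), and the limit is (-63/8)/(1) = -63/8.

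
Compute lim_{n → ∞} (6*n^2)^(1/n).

1

Base → ∞ and exponent → 0: an ∞^0 form.
Take logs: (1/n)·ln(6·n^2) = (ln 6 + 2·ln n)/n → 0.
So the limit is e^0 = 1.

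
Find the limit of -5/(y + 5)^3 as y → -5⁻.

∞

As y → -5⁻, (y + 5) → 0⁻, so (y + 5)^3 → 0⁻ and -5/(y + 5)^3 → ∞.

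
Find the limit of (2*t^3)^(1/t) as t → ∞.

Base → ∞ and exponent → 0: an ∞^0 form.
Take logs: (1/t)·ln(2·t^3) = (ln 2 + 3·ln t)/t → 0.
So the limit is e^0 = 1.

1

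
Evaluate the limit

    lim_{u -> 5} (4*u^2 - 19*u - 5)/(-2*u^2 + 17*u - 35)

At u = 5 both the top and bottom vanish — a removable singularity. Factoring out (u - 5) from each leaves (4*u + 1)/(7 - 2*u), which at u = 5 equals -7.

-7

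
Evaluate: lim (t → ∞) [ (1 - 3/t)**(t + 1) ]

e^(-3)

Write it as [(1 - 3/t)^t]^(1) · (1 - 3/t)^(1). The bracketed term tends to e^(-3) and the second factor to 1, so the limit is e^(-3).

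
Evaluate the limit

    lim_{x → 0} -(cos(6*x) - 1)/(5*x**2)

Direct substitution gives 0/0.
Apply L'Hôpital: lim (-6*sin(6*x))/(-10*x), still 0/0.
After 2 applications of L'Hôpital's rule the quotient is (-36*cos(6*x))/(-10); substituting x = 0 gives 18/5.

18/5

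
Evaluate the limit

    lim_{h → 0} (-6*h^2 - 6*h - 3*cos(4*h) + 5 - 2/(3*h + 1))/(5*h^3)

Substitution gives 0/0; apply L'Hôpital's rule 3 times.
After differentiating numerator and denominator 3 times the quotient is (-192*sin(4*h) + 324/(3*h + 1)^4)/(30); at h = 0 this is 54/5.

54/5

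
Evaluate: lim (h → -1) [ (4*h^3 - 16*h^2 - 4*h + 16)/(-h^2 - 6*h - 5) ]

-10

Direct substitution gives 0/0, so factor. Both numerator and denominator have (h + 1) as a factor.
After cancelling, the expression reduces to (4*h^2 - 20*h + 16)/(-h - 5).
Substituting h = -1 gives -10.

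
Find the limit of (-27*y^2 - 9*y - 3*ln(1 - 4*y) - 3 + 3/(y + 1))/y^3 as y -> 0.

61

Substitution gives 0/0 (the numerator vanishes to order 3).
Expand each term to order y^3: the coefficient of y^3 in -3·ln(1 - 4y) is 64 and in 3·1/(1 + y) is -3.
Lower-order terms cancel with the polynomial part, so the numerator is (61)·y^3 + o(y^3), and the limit is (61)/(1) = 61.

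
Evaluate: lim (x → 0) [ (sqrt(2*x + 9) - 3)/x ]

1/3

A 0/0 form; rationalise with √(9 + 2x) + √9. This collapses the numerator to 2x, leaving 2/(√(9 + 2x) + √9) → 2/(2√9) = 1/3.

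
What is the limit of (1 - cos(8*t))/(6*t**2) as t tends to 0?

16/3

Substitution gives 0/0.
Use (1 − cos u)/u² → 1/2 with u = 8t: the limit is 8²/(2·6) = 16/3.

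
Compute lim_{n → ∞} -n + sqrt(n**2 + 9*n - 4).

An ∞ − ∞ form. Rationalising with the conjugate, the difference becomes (9n - 4) / (√(n^2 + 9*n - 4) + n).
For large n the denominator behaves like 2·n, so the quotient tends to 9/2 = 9/2.

9/2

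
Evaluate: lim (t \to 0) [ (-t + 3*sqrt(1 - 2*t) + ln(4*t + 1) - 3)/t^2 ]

-19/2

Substitution gives 0/0 (the numerator vanishes to order 2).
Expand each term to order t^2: the coefficient of t^2 in ln(1 + 4t) is -8 and in 3·√(1 - 2t) is -3/2.
Lower-order terms cancel with the polynomial part, so the numerator is (-19/2)·t^2 + o(t^2), and the limit is (-19/2)/(1) = -19/2.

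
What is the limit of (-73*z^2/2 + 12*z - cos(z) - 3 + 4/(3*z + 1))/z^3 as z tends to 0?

Substitution gives 0/0 (the numerator vanishes to order 3).
Expand each term to order z^3: the coefficient of z^3 in 4·1/(1 + 3z) is -108 and in −cos(z) is 0.
Lower-order terms cancel with the polynomial part, so the numerator is (-108)·z^3 + o(z^3), and the limit is (-108)/(1) = -108.

-108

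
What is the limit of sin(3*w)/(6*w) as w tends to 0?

1/2

Substitution gives 0/0.
Write it as (3/6)·sin(3w)/(3w); since sin(u)/u → 1, the limit is 1/2.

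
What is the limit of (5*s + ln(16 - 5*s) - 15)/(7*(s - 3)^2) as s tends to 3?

Direct substitution gives 0/0.
Apply L'Hôpital: lim (5 - 5/(16 - 5*s))/(14*s - 42), still 0/0.
After 2 applications of L'Hôpital's rule the quotient is (-25/(16 - 5*s)^2)/(14); substituting s = 3 gives -25/14.

-25/14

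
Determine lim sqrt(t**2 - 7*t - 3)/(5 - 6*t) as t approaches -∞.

1/6

For large |t|, √(t^2 - 7*t - 3) ≈ √1·|t| and the denominator ≈ -6t.
Since t → −∞, |t| = −t, giving −√1/(-6) = 1/6.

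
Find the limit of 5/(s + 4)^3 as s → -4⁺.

∞

As s → -4⁺, (s + 4) → 0⁺, so (s + 4)^3 → 0⁺ and 5/(s + 4)^3 → ∞.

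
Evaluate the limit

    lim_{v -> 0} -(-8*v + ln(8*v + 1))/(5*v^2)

Direct substitution gives 0/0.
Apply L'Hôpital: lim (-8 + 8/(8*v + 1))/(-10*v), still 0/0.
After 2 applications of L'Hôpital's rule the quotient is (-64/(8*v + 1)^2)/(-10); substituting v = 0 gives 32/5.

32/5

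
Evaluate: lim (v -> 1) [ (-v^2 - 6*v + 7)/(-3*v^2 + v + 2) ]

Direct substitution gives 0/0, so factor. Both numerator and denominator have (v - 1) as a factor.
After cancelling, the expression reduces to (-v - 7)/(-3*v - 2).
Substituting v = 1 gives 8/5.

8/5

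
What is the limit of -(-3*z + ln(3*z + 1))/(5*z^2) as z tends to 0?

Direct substitution gives 0/0.
Apply L'Hôpital: lim (-3 + 3/(3*z + 1))/(-10*z), still 0/0.
After 2 applications of L'Hôpital's rule the quotient is (-9/(3*z + 1)^2)/(-10); substituting z = 0 gives 9/10.

9/10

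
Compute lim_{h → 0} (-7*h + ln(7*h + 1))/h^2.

-49/2

Direct substitution gives 0/0.
Apply L'Hôpital: lim (-7 + 7/(7*h + 1))/(2*h), still 0/0.
After 2 applications of L'Hôpital's rule the quotient is (-49/(7*h + 1)^2)/(2); substituting h = 0 gives -49/2.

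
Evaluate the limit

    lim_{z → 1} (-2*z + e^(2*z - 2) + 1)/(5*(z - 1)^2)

Direct substitution gives 0/0.
Apply L'Hôpital: lim (2*e^(2*z - 2) - 2)/(10*z - 10), still 0/0.
After 2 applications of L'Hôpital's rule the quotient is (4*e^(2*z - 2))/(10); substituting z = 1 gives 2/5.

2/5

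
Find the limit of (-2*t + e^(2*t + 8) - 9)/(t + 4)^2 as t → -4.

Direct substitution gives 0/0.
Apply L'Hôpital: lim (2*e^(2*t + 8) - 2)/(2*t + 8), still 0/0.
After 2 applications of L'Hôpital's rule the quotient is (4*e^(2*t + 8))/(2); substituting t = -4 gives 2.

2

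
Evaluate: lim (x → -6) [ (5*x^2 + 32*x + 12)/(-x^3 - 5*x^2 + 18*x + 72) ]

14/15

At x = -6 both the top and bottom vanish — a removable singularity. Factoring out (x + 6) from each leaves (5*x + 2)/(-x^2 + x + 12), which at x = -6 equals 14/15.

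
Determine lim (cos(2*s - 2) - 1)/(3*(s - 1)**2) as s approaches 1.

-2/3

Direct substitution gives 0/0.
Apply L'Hôpital: lim (-2*sin(2*s - 2))/(6*s - 6), still 0/0.
After 2 applications of L'Hôpital's rule the quotient is (-4*cos(2*s - 2))/(6); substituting s = 1 gives -2/3.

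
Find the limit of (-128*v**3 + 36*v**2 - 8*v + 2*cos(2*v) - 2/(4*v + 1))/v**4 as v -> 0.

-1532/3

Substitution gives 0/0; apply L'Hôpital's rule 4 times.
After differentiating numerator and denominator 4 times the quotient is (32*cos(2*v) - 12288/(4*v + 1)^5)/(24); at v = 0 this is -1532/3.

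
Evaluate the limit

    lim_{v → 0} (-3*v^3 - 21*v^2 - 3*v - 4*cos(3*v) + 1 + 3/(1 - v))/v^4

Substitution gives 0/0 (the numerator vanishes to order 4).
Expand each term to order v^4: the coefficient of v^4 in 3·1/(1 - v) is 3 and in -4·cos(3v) is -27/2.
Lower-order terms cancel with the polynomial part, so the numerator is (-21/2)·v^4 + o(v^4), and the limit is (-21/2)/(1) = -21/2.

-21/2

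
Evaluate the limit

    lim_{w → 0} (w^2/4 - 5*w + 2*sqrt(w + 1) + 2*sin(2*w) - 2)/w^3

-61/24

Substitution gives 0/0; apply L'Hôpital's rule 3 times.
After differentiating numerator and denominator 3 times the quotient is (-16*cos(2*w) + 3/(4*(w + 1)^(5/2)))/(6); at w = 0 this is -61/24.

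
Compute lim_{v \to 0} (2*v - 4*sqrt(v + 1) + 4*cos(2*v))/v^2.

-15/2

Substitution gives 0/0; apply L'Hôpital's rule 2 times.
After differentiating numerator and denominator 2 times the quotient is (-16*cos(2*v) + (v + 1)^(-3/2))/(2); at v = 0 this is -15/2.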